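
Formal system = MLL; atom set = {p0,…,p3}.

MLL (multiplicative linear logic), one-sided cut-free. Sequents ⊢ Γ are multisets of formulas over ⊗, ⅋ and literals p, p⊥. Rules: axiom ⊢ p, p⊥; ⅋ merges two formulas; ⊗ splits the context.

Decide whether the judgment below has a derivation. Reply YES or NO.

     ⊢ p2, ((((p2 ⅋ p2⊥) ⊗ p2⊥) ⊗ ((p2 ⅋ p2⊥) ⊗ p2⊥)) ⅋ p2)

Derivation (root first):
[⅋]  ⊢ p2, ((((p2 ⅋ p2⊥) ⊗ p2⊥) ⊗ ((p2 ⅋ p2⊥) ⊗ p2⊥)) ⅋ p2)
  [⊗]  ⊢ p2, p2, (((p2 ⅋ p2⊥) ⊗ p2⊥) ⊗ ((p2 ⅋ p2⊥) ⊗ p2⊥))
    [⊗]  ⊢ p2, ((p2 ⅋ p2⊥) ⊗ p2⊥)
      [⅋]  ⊢ (p2 ⅋ p2⊥)
        [Ax]  ⊢ p2, p2⊥
      [Ax]  ⊢ p2, p2⊥
    [⊗]  ⊢ p2, ((p2 ⅋ p2⊥) ⊗ p2⊥)
      [⅋]  ⊢ (p2 ⅋ p2⊥)
        [Ax]  ⊢ p2, p2⊥
      [Ax]  ⊢ p2, p2⊥

Result: YES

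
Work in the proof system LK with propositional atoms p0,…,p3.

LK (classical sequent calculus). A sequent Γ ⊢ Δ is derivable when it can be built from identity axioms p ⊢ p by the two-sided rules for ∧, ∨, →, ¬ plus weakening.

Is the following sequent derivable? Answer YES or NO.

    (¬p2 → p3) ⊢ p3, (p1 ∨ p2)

Proof tree:
[∨R] (¬p2 → p3) ⊢ p3, (p1 ∨ p2)
  [WR] (¬p2 → p3) ⊢ p2, p3, p1
    [→L] (¬p2 → p3) ⊢ p2, p3
      [¬R]  ⊢ p2, ¬p2
        [Ax] p2 ⊢ p2
      [Ax] p3 ⊢ p3

Result: YES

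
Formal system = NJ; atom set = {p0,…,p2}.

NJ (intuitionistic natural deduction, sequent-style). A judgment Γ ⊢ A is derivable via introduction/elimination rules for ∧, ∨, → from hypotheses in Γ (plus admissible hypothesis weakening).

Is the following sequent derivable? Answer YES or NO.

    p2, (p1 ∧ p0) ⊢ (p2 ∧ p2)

Derivation trace:
[Wk] p2, (p1 ∧ p0) ⊢ (p2 ∧ p2)
  [∧I] p2 ⊢ (p2 ∧ p2)
    [Ax] p2 ⊢ p2
    [Wk] p2, p2, p2 ⊢ p2
      [Wk] p2, p2 ⊢ p2
        [Ax] p2 ⊢ p2

Result: YES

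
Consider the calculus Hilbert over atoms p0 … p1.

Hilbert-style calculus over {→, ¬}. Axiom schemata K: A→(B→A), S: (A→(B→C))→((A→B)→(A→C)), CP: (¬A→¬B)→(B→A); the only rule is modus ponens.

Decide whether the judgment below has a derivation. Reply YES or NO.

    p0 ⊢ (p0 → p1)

Search for a countermodel by truth-table:
  v=00: Γ:[p0=F] Δ:[(p0 → p1)=T] refutes=False
  v=01: Γ:[p0=F] Δ:[(p0 → p1)=T] refutes=False
  v=10: Γ:[p0=T] Δ:[(p0 → p1)=F] refutes=True  ← countermodel

Result: NO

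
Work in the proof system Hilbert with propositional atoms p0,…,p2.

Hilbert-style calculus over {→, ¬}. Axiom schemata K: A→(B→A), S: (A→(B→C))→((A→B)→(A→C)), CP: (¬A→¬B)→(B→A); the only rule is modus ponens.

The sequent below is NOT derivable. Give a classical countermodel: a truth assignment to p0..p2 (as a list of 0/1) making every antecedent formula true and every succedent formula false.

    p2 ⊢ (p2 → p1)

Search for a countermodel by truth-table:
  v=000: Γ:[p2=F] Δ:[(p2 → p1)=T] refutes=False
  v=001: Γ:[p2=T] Δ:[(p2 → p1)=F] refutes=True  ← countermodel

Result: [0, 0, 1]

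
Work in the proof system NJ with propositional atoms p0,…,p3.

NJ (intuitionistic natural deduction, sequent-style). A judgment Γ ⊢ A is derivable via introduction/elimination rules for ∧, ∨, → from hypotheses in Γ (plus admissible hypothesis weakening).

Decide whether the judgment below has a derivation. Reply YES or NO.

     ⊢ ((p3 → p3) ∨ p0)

Derivation trace:
[∨I₁]  ⊢ ((p3 → p3) ∨ p0)
  [→I]  ⊢ (p3 → p3)
    [Ax] p3 ⊢ p3

Result: YES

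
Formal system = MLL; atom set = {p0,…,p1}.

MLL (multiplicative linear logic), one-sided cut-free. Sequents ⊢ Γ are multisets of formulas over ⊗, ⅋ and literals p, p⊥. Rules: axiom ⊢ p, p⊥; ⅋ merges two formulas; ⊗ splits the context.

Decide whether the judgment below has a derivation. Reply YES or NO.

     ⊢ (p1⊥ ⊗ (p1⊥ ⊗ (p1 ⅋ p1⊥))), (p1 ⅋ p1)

Derivation (root first):
[⅋]  ⊢ (p1⊥ ⊗ (p1⊥ ⊗ (p1 ⅋ p1⊥))), (p1 ⅋ p1)
  [⊗]  ⊢ p1, p1, (p1⊥ ⊗ (p1⊥ ⊗ (p1 ⅋ p1⊥)))
    [Ax]  ⊢ p1, p1⊥
    [⊗]  ⊢ p1, (p1⊥ ⊗ (p1 ⅋ p1⊥))
      [Ax]  ⊢ p1, p1⊥
      [⅋]  ⊢ (p1 ⅋ p1⊥)
        [Ax]  ⊢ p1, p1⊥

Result: YES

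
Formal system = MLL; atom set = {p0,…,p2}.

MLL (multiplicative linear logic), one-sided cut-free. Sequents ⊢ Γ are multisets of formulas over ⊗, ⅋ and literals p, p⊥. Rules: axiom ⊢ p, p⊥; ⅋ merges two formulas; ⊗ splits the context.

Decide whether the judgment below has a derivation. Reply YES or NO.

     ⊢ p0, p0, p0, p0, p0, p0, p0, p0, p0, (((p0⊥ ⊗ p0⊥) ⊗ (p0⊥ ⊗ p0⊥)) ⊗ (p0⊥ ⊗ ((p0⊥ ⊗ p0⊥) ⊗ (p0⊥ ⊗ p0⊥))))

Derivation (root first):
[⊗]  ⊢ p0, p0, p0, p0, p0, p0, p0, p0, p0, (((p0⊥ ⊗ p0⊥) ⊗ (p0⊥ ⊗ p0⊥)) ⊗ (p0⊥ ⊗ ((p0⊥ ⊗ p0⊥) ⊗ (p0⊥ ⊗ p0⊥))))
  [⊗]  ⊢ p0, p0, p0, p0, ((p0⊥ ⊗ p0⊥) ⊗ (p0⊥ ⊗ p0⊥))
    [⊗]  ⊢ p0, p0, (p0⊥ ⊗ p0⊥)
      [Ax]  ⊢ p0, p0⊥
      [Ax]  ⊢ p0, p0⊥
    [⊗]  ⊢ p0, p0, (p0⊥ ⊗ p0⊥)
      [Ax]  ⊢ p0, p0⊥
      [Ax]  ⊢ p0, p0⊥
  [⊗]  ⊢ p0, p0, p0, p0, p0, (p0⊥ ⊗ ((p0⊥ ⊗ p0⊥) ⊗ (p0⊥ ⊗ p0⊥)))
    [Ax]  ⊢ p0, p0⊥
    [⊗]  ⊢ p0, p0, p0, p0, ((p0⊥ ⊗ p0⊥) ⊗ (p0⊥ ⊗ p0⊥))
      [⊗]  ⊢ p0, p0, (p0⊥ ⊗ p0⊥)
        [Ax]  ⊢ p0, p0⊥
        [Ax]  ⊢ p0, p0⊥
      [⊗]  ⊢ p0, p0, (p0⊥ ⊗ p0⊥)
        [Ax]  ⊢ p0, p0⊥
        [Ax]  ⊢ p0, p0⊥

Result: YES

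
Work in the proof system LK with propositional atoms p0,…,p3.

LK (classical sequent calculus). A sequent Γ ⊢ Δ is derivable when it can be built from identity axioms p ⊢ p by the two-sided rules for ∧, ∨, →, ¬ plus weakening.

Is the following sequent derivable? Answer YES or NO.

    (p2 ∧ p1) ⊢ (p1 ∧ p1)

Derivation (root first):
[∧L] (p2 ∧ p1) ⊢ (p1 ∧ p1)
  [∧R] p1, p2 ⊢ (p1 ∧ p1)
    [WL] p1, p2 ⊢ p1
      [Ax] p1 ⊢ p1
    [Ax] p1 ⊢ p1

Result: YES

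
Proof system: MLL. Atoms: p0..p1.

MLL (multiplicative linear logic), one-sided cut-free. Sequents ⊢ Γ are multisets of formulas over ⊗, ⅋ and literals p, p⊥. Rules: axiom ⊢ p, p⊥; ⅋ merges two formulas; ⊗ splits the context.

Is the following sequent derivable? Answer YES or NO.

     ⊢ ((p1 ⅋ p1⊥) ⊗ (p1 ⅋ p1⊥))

Derivation trace:
[⊗]  ⊢ ((p1 ⅋ p1⊥) ⊗ (p1 ⅋ p1⊥))
  [⅋]  ⊢ (p1 ⅋ p1⊥)
    [Ax]  ⊢ p1, p1⊥
  [⅋]  ⊢ (p1 ⅋ p1⊥)
    [Ax]  ⊢ p1, p1⊥

Result: YES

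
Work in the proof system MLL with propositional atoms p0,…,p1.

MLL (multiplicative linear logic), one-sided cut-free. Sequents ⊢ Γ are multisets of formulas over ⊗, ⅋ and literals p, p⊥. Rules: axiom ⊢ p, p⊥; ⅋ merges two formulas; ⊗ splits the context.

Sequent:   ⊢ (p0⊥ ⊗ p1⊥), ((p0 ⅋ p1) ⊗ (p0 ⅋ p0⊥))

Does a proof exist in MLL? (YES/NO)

Derivation trace:
[⊗]  ⊢ (p0⊥ ⊗ p1⊥), ((p0 ⅋ p1) ⊗ (p0 ⅋ p0⊥))
  [⅋]  ⊢ (p0⊥ ⊗ p1⊥), (p0 ⅋ p1)
    [⊗]  ⊢ p0, p1, (p0⊥ ⊗ p1⊥)
      [Ax]  ⊢ p0, p0⊥
      [Ax]  ⊢ p1, p1⊥
  [⅋]  ⊢ (p0 ⅋ p0⊥)
    [Ax]  ⊢ p0, p0⊥

Result: YES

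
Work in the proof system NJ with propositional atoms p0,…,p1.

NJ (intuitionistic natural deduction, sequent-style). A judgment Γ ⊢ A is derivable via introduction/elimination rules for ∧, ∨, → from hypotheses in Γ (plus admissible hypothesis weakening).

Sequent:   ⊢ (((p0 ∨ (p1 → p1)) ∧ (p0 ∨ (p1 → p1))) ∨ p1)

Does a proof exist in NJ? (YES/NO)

Derivation (root first):
[∨I₁]  ⊢ (((p0 ∨ (p1 → p1)) ∧ (p0 ∨ (p1 → p1))) ∨ p1)
  [∧I]  ⊢ ((p0 ∨ (p1 → p1)) ∧ (p0 ∨ (p1 → p1)))
    [∨I₂]  ⊢ (p0 ∨ (p1 → p1))
      [→I]  ⊢ (p1 → p1)
        [Ax] p1 ⊢ p1
    [∨I₂]  ⊢ (p0 ∨ (p1 → p1))
      [→I]  ⊢ (p1 → p1)
        [Ax] p1 ⊢ p1

Result: YES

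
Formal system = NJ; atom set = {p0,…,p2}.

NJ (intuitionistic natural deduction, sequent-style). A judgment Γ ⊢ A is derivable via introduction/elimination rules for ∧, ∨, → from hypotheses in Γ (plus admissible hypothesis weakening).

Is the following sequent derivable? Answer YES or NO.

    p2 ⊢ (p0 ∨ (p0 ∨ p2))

Derivation (root first):
[∨I₂] p2 ⊢ (p0 ∨ (p0 ∨ p2))
  [∨I₂] p2 ⊢ (p0 ∨ p2)
    [Ax] p2 ⊢ p2

Result: YES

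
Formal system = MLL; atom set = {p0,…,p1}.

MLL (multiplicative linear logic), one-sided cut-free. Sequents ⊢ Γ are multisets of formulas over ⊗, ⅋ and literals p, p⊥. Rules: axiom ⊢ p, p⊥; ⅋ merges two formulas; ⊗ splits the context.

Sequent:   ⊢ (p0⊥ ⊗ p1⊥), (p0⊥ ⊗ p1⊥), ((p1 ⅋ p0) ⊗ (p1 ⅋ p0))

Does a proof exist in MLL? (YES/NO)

Derivation trace:
[⊗]  ⊢ (p0⊥ ⊗ p1⊥), (p0⊥ ⊗ p1⊥), ((p1 ⅋ p0) ⊗ (p1 ⅋ p0))
  [⅋]  ⊢ (p0⊥ ⊗ p1⊥), (p1 ⅋ p0)
    [⊗]  ⊢ p0, p1, (p0⊥ ⊗ p1⊥)
      [Ax]  ⊢ p0, p0⊥
      [Ax]  ⊢ p1, p1⊥
  [⅋]  ⊢ (p0⊥ ⊗ p1⊥), (p1 ⅋ p0)
    [⊗]  ⊢ p0, p1, (p0⊥ ⊗ p1⊥)
      [Ax]  ⊢ p0, p0⊥
      [Ax]  ⊢ p1, p1⊥

Result: YES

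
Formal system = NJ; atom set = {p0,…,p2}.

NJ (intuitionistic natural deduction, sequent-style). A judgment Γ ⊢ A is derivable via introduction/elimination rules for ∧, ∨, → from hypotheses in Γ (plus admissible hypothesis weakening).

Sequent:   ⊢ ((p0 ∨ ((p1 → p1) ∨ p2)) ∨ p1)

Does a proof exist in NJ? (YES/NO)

Derivation trace:
[∨I₁]  ⊢ ((p0 ∨ ((p1 → p1) ∨ p2)) ∨ p1)
  [∨I₂]  ⊢ (p0 ∨ ((p1 → p1) ∨ p2))
    [∨I₁]  ⊢ ((p1 → p1) ∨ p2)
      [→I]  ⊢ (p1 → p1)
        [Ax] p1 ⊢ p1

Result: YES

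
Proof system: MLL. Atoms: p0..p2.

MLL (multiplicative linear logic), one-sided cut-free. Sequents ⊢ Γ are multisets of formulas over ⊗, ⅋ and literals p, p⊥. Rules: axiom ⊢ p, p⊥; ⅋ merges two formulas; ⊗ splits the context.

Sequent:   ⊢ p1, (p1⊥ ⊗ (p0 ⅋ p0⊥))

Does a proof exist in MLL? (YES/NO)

Derivation trace:
[⊗]  ⊢ p1, (p1⊥ ⊗ (p0 ⅋ p0⊥))
  [Ax]  ⊢ p1, p1⊥
  [⅋]  ⊢ (p0 ⅋ p0⊥)
    [Ax]  ⊢ p0, p0⊥

Result: YES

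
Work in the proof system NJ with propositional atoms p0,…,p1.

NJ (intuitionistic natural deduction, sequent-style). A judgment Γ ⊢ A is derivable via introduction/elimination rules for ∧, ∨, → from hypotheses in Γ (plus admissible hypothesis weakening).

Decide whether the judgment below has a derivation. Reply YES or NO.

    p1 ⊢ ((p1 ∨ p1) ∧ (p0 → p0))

Derivation (root first):
[∧I] p1 ⊢ ((p1 ∨ p1) ∧ (p0 → p0))
  [∨I₁] p1 ⊢ (p1 ∨ p1)
    [Ax] p1 ⊢ p1
  [→I]  ⊢ (p0 → p0)
    [Ax] p0 ⊢ p0

Result: YES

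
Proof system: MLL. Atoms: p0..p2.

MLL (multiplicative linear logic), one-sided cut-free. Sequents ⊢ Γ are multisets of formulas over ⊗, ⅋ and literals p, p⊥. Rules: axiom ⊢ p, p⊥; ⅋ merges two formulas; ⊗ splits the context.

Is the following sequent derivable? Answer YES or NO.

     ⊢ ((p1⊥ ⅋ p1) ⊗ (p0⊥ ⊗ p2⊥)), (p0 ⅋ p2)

Proof tree:
[⅋]  ⊢ ((p1⊥ ⅋ p1) ⊗ (p0⊥ ⊗ p2⊥)), (p0 ⅋ p2)
  [⊗]  ⊢ p0, p2, ((p1⊥ ⅋ p1) ⊗ (p0⊥ ⊗ p2⊥))
    [⅋]  ⊢ (p1⊥ ⅋ p1)
      [Ax]  ⊢ p1, p1⊥
    [⊗]  ⊢ p0, p2, (p0⊥ ⊗ p2⊥)
      [Ax]  ⊢ p0, p0⊥
      [Ax]  ⊢ p2, p2⊥

Result: YES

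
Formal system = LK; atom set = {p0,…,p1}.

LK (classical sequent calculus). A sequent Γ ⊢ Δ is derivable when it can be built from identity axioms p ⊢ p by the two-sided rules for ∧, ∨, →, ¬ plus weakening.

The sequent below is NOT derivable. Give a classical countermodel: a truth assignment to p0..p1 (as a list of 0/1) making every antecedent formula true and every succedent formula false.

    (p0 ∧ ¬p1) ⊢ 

Truth-table refutation:
  v=00: Γ:[(p0 ∧ ¬p1)=F] Δ:[] refutes=False
  v=01: Γ:[(p0 ∧ ¬p1)=F] Δ:[] refutes=False
  v=10: Γ:[(p0 ∧ ¬p1)=T] Δ:[] refutes=True  ← countermodel

Result: [1, 0]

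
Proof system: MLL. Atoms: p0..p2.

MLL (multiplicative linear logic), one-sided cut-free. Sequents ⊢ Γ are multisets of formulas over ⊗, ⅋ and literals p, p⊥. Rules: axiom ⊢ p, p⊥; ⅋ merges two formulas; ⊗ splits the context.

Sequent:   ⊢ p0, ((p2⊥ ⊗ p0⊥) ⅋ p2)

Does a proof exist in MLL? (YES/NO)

Derivation trace:
[⅋]  ⊢ p0, ((p2⊥ ⊗ p0⊥) ⅋ p2)
  [⊗]  ⊢ p2, p0, (p2⊥ ⊗ p0⊥)
    [Ax]  ⊢ p2, p2⊥
    [Ax]  ⊢ p0, p0⊥

Result: YES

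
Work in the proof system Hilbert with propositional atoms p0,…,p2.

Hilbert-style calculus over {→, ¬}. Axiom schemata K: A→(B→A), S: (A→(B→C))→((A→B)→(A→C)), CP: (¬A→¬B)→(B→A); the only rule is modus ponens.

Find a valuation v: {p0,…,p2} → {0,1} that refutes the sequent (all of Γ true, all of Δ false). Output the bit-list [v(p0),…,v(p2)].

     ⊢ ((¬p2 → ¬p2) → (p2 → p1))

Enumerate valuations to refute Γ ⊢ Δ:
  v=000: Γ:[] Δ:[((¬p2 → ¬p2) → (p2 → p1))=T] refutes=False
  v=001: Γ:[] Δ:[((¬p2 → ¬p2) → (p2 → p1))=F] refutes=True  ← countermodel

Result: [0, 0, 1]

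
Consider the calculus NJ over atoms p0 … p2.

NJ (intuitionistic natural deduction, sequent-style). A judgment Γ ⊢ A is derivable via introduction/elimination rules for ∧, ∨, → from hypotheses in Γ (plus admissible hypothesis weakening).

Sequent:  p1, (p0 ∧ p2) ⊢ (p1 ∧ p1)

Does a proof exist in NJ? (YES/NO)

Proof tree:
[∧I] p1, (p0 ∧ p2) ⊢ (p1 ∧ p1)
  [Wk] p1, (p0 ∧ p2) ⊢ p1
    [Ax] p1 ⊢ p1
  [Wk] p1, (p0 ∧ p2) ⊢ p1
    [Ax] p1 ⊢ p1

Result: YES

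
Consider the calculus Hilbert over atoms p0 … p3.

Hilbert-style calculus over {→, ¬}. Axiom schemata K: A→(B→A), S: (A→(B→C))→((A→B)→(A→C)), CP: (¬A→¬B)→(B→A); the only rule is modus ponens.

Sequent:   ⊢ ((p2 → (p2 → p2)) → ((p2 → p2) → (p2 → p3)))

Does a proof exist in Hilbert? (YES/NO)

Enumerate valuations to refute Γ ⊢ Δ:
  v=0000: Γ:[] Δ:[((p2 → (p2 → p2)) → ((p2 → p2) → (p2 → p3)))=T] refutes=False
  v=0001: Γ:[] Δ:[((p2 → (p2 → p2)) → ((p2 → p2) → (p2 → p3)))=T] refutes=False
  v=0010: Γ:[] Δ:[((p2 → (p2 → p2)) → ((p2 → p2) → (p2 → p3)))=F] refutes=True  ← countermodel

Result: NO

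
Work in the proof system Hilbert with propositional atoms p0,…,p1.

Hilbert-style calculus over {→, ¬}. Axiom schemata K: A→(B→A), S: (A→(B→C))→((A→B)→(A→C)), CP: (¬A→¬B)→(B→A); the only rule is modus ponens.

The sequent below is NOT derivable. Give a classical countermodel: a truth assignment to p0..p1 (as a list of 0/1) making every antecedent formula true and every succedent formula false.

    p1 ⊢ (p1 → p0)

Enumerate valuations to refute Γ ⊢ Δ:
  v=00: Γ:[p1=F] Δ:[(p1 → p0)=T] refutes=False
  v=01: Γ:[p1=T] Δ:[(p1 → p0)=F] refutes=True  ← countermodel

Result: [0, 1]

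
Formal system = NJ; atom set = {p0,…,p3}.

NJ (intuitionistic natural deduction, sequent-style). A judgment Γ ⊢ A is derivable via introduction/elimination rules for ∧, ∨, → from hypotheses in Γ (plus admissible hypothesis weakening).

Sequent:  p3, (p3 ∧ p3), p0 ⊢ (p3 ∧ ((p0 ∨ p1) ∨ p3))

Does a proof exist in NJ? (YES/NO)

Proof tree:
[∧I] p3, (p3 ∧ p3), p0 ⊢ (p3 ∧ ((p0 ∨ p1) ∨ p3))
  [Wk] p3, p3, p3, (p3 ∧ p3) ⊢ p3
    [Wk] p3, p3, p3 ⊢ p3
      [Wk] p3, p3 ⊢ p3
        [Ax] p3 ⊢ p3
  [∨I₁] p0 ⊢ ((p0 ∨ p1) ∨ p3)
    [∨I₁] p0 ⊢ (p0 ∨ p1)
      [Ax] p0 ⊢ p0

Result: YES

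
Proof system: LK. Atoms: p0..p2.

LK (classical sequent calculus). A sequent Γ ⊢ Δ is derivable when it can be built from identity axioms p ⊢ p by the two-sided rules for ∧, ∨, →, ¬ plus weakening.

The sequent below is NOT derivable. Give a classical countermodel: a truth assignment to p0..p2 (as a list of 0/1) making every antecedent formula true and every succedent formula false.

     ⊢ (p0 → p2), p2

Truth-table refutation:
  v=000: Γ:[] Δ:[(p0 → p2)=T, p2=F] refutes=False
  v=001: Γ:[] Δ:[(p0 → p2)=T, p2=T] refutes=False
  v=010: Γ:[] Δ:[(p0 → p2)=T, p2=F] refutes=False
  v=011: Γ:[] Δ:[(p0 → p2)=T, p2=T] refutes=False
  v=100: Γ:[] Δ:[(p0 → p2)=F, p2=F] refutes=True  ← countermodel

Result: [1, 0, 0]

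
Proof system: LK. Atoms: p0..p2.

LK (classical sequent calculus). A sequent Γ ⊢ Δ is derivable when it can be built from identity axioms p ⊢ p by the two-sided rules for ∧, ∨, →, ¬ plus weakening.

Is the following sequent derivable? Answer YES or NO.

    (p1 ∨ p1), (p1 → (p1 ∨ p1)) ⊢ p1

Proof tree:
[→L] (p1 ∨ p1), (p1 → (p1 ∨ p1)) ⊢ p1
  [∨L] (p1 ∨ p1) ⊢ p1
    [Ax] p1 ⊢ p1
    [Ax] p1 ⊢ p1
  [∨L] (p1 ∨ p1) ⊢ p1
    [Ax] p1 ⊢ p1
    [Ax] p1 ⊢ p1

Result: YES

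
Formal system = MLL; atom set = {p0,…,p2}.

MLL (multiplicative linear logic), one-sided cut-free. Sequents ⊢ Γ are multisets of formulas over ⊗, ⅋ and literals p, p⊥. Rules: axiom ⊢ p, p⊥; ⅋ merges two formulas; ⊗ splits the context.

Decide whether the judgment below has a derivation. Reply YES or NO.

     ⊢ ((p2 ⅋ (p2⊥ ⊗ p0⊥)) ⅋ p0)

Proof tree:
[⅋]  ⊢ ((p2 ⅋ (p2⊥ ⊗ p0⊥)) ⅋ p0)
  [⅋]  ⊢ p0, (p2 ⅋ (p2⊥ ⊗ p0⊥))
    [⊗]  ⊢ p2, p0, (p2⊥ ⊗ p0⊥)
      [Ax]  ⊢ p2, p2⊥
      [Ax]  ⊢ p0, p0⊥

Result: YES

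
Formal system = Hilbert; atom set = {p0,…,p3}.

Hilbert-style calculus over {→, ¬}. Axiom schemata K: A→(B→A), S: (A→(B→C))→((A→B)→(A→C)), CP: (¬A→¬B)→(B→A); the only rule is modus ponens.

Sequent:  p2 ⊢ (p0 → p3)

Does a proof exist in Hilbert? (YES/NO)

Truth-table refutation:
  v=0000: Γ:[p2=F] Δ:[(p0 → p3)=T] refutes=False
  v=0001: Γ:[p2=F] Δ:[(p0 → p3)=T] refutes=False
  v=0010: Γ:[p2=T] Δ:[(p0 → p3)=T] refutes=False
  v=0011: Γ:[p2=T] Δ:[(p0 → p3)=T] refutes=False
  v=0100: Γ:[p2=F] Δ:[(p0 → p3)=T] refutes=False
  v=0101: Γ:[p2=F] Δ:[(p0 → p3)=T] refutes=False
  v=0110: Γ:[p2=T] Δ:[(p0 → p3)=T] refutes=False
  v=0111: Γ:[p2=T] Δ:[(p0 → p3)=T] refutes=False
  v=1000: Γ:[p2=F] Δ:[(p0 → p3)=F] refutes=False
  v=1001: Γ:[p2=F] Δ:[(p0 → p3)=T] refutes=False
  v=1010: Γ:[p2=T] Δ:[(p0 → p3)=F] refutes=True  ← countermodel

Result: NO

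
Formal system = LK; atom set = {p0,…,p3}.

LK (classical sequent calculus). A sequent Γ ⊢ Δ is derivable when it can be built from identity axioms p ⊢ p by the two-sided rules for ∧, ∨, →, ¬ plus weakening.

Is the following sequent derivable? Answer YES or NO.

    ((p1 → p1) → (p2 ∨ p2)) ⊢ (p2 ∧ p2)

Proof tree:
[→L] ((p1 → p1) → (p2 ∨ p2)) ⊢ (p2 ∧ p2)
  [→R]  ⊢ (p1 → p1)
    [Ax] p1 ⊢ p1
  [∧R] (p2 ∨ p2) ⊢ (p2 ∧ p2)
    [∨L] (p2 ∨ p2) ⊢ p2
      [Ax] p2 ⊢ p2
      [Ax] p2 ⊢ p2
    [∨L] (p2 ∨ p2) ⊢ p2
      [Ax] p2 ⊢ p2
      [Ax] p2 ⊢ p2

Result: YES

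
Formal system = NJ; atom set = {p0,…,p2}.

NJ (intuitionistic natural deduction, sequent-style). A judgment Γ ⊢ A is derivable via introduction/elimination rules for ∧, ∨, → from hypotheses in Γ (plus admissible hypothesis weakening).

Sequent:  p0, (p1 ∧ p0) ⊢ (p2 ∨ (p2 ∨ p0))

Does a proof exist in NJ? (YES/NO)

Derivation trace:
[∨I₂] p0, (p1 ∧ p0) ⊢ (p2 ∨ (p2 ∨ p0))
  [∨I₂] p0, (p1 ∧ p0) ⊢ (p2 ∨ p0)
    [Wk] p0, (p1 ∧ p0) ⊢ p0
      [Ax] p0 ⊢ p0

Result: YES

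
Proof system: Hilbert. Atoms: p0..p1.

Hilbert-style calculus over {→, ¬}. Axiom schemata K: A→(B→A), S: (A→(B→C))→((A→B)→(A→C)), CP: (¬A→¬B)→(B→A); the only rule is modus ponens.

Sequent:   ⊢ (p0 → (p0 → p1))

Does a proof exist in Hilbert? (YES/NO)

Search for a countermodel by truth-table:
  v=00: Γ:[] Δ:[(p0 → (p0 → p1))=T] refutes=False
  v=01: Γ:[] Δ:[(p0 → (p0 → p1))=T] refutes=False
  v=10: Γ:[] Δ:[(p0 → (p0 → p1))=F] refutes=True  ← countermodel

Result: NO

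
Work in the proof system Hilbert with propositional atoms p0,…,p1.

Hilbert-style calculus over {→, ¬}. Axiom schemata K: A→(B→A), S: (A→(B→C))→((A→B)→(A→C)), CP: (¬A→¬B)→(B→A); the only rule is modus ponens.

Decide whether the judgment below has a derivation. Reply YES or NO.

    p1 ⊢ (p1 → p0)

Search for a countermodel by truth-table:
  v=00: Γ:[p1=F] Δ:[(p1 → p0)=T] refutes=False
  v=01: Γ:[p1=T] Δ:[(p1 → p0)=F] refutes=True  ← countermodel

Result: NO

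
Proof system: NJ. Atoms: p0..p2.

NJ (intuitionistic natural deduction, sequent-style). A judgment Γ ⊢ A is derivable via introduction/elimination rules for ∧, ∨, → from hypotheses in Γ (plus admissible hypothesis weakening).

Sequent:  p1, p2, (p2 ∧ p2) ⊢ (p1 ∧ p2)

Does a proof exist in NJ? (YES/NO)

Derivation trace:
[Wk] p1, p2, (p2 ∧ p2) ⊢ (p1 ∧ p2)
  [∧I] p1, p2 ⊢ (p1 ∧ p2)
    [Ax] p1 ⊢ p1
    [Ax] p2 ⊢ p2

Result: YES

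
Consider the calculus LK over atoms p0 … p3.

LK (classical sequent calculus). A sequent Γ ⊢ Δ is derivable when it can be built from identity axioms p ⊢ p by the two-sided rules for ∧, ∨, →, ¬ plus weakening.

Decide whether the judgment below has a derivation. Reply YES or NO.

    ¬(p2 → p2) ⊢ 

Derivation trace:
[¬L] ¬(p2 → p2) ⊢ 
  [→R]  ⊢ (p2 → p2)
    [Ax] p2 ⊢ p2

Result: YES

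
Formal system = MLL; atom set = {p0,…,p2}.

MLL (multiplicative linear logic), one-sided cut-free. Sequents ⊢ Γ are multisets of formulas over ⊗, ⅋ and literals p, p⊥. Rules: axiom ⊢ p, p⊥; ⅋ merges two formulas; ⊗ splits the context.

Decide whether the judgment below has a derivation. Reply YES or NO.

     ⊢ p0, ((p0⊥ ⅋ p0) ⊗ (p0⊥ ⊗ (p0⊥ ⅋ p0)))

Derivation (root first):
[⊗]  ⊢ p0, ((p0⊥ ⅋ p0) ⊗ (p0⊥ ⊗ (p0⊥ ⅋ p0)))
  [⅋]  ⊢ (p0⊥ ⅋ p0)
    [Ax]  ⊢ p0, p0⊥
  [⊗]  ⊢ p0, (p0⊥ ⊗ (p0⊥ ⅋ p0))
    [Ax]  ⊢ p0, p0⊥
    [⅋]  ⊢ (p0⊥ ⅋ p0)
      [Ax]  ⊢ p0, p0⊥

Result: YES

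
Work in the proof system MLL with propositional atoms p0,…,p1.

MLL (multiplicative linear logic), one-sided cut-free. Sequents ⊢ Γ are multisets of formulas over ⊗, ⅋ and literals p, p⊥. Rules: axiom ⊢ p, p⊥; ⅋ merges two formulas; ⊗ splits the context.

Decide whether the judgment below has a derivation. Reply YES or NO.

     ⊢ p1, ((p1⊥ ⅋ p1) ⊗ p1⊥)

Proof tree:
[⊗]  ⊢ p1, ((p1⊥ ⅋ p1) ⊗ p1⊥)
  [⅋]  ⊢ (p1⊥ ⅋ p1)
    [Ax]  ⊢ p1, p1⊥
  [Ax]  ⊢ p1, p1⊥

Result: YES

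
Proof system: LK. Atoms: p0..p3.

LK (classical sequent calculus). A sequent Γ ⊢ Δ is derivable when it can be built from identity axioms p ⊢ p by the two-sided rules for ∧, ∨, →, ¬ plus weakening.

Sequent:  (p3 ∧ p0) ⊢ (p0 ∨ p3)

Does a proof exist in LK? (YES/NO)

Proof tree:
[∨R] (p3 ∧ p0) ⊢ (p0 ∨ p3)
  [∧L] (p3 ∧ p0) ⊢ p3, p0
    [WL] p3, p0 ⊢ p3, p0
      [WR] p3 ⊢ p3, p0
        [Ax] p3 ⊢ p3

Result: YES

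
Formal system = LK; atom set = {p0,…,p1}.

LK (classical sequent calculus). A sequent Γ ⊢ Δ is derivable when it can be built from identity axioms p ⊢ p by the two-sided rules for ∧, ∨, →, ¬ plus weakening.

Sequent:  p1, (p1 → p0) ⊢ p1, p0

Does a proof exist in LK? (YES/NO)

Proof tree:
[WR] p1, (p1 → p0) ⊢ p1, p0
  [→L] p1, (p1 → p0) ⊢ p1
    [Ax] p1 ⊢ p1
    [WL] p1, p0 ⊢ p1
      [Ax] p1 ⊢ p1

Result: YES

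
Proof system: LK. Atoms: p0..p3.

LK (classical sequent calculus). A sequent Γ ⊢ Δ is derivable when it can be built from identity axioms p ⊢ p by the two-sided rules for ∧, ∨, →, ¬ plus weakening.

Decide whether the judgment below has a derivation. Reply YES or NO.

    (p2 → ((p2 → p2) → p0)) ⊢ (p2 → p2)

Derivation trace:
[→R] (p2 → ((p2 → p2) → p0)) ⊢ (p2 → p2)
  [→L] p2, (p2 → ((p2 → p2) → p0)) ⊢ p2
    [Ax] p2 ⊢ p2
    [→L] p2, ((p2 → p2) → p0) ⊢ p2
      [→R]  ⊢ (p2 → p2)
        [Ax] p2 ⊢ p2
      [WL] p2, p0 ⊢ p2
        [Ax] p2 ⊢ p2

Result: YES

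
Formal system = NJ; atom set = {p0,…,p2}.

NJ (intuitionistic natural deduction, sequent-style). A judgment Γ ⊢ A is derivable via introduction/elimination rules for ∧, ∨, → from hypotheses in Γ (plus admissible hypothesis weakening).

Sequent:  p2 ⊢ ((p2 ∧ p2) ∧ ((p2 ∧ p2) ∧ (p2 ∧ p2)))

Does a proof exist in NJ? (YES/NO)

Derivation (root first):
[∧I] p2 ⊢ ((p2 ∧ p2) ∧ ((p2 ∧ p2) ∧ (p2 ∧ p2)))
  [∧I] p2 ⊢ (p2 ∧ p2)
    [Ax] p2 ⊢ p2
    [Ax] p2 ⊢ p2
  [∧I] p2 ⊢ ((p2 ∧ p2) ∧ (p2 ∧ p2))
    [∧I] p2 ⊢ (p2 ∧ p2)
      [Ax] p2 ⊢ p2
      [Ax] p2 ⊢ p2
    [∧I] p2 ⊢ (p2 ∧ p2)
      [Ax] p2 ⊢ p2
      [Ax] p2 ⊢ p2

Result: YES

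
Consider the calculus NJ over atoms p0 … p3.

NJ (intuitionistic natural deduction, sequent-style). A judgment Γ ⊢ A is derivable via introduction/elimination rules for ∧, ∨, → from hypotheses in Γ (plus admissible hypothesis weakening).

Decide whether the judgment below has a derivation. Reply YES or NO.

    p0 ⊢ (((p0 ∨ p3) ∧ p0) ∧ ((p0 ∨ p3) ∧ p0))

Derivation trace:
[∧I] p0 ⊢ (((p0 ∨ p3) ∧ p0) ∧ ((p0 ∨ p3) ∧ p0))
  [∧I] p0 ⊢ ((p0 ∨ p3) ∧ p0)
    [∨I₁] p0 ⊢ (p0 ∨ p3)
      [Ax] p0 ⊢ p0
    [Ax] p0 ⊢ p0
  [∧I] p0 ⊢ ((p0 ∨ p3) ∧ p0)
    [∨I₁] p0 ⊢ (p0 ∨ p3)
      [Ax] p0 ⊢ p0
    [Ax] p0 ⊢ p0

Result: YES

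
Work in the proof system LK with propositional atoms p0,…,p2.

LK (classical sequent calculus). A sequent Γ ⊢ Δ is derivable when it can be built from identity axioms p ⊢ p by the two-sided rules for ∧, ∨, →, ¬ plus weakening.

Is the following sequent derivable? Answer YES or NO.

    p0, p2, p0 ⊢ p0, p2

Derivation (root first):
[WL] p0, p2, p0 ⊢ p0, p2
  [WL] p0, p2 ⊢ p0, p2
    [WR] p0 ⊢ p0, p2
      [Ax] p0 ⊢ p0

Result: YES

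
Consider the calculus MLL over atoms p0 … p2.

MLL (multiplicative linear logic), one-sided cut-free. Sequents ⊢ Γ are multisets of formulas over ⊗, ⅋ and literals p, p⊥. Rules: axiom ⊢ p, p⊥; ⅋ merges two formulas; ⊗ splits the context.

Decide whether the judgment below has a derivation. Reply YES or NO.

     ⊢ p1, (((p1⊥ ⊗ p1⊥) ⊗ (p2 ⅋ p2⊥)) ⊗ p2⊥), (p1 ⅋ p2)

Derivation trace:
[⅋]  ⊢ p1, (((p1⊥ ⊗ p1⊥) ⊗ (p2 ⅋ p2⊥)) ⊗ p2⊥), (p1 ⅋ p2)
  [⊗]  ⊢ p1, p1, p2, (((p1⊥ ⊗ p1⊥) ⊗ (p2 ⅋ p2⊥)) ⊗ p2⊥)
    [⊗]  ⊢ p1, p1, ((p1⊥ ⊗ p1⊥) ⊗ (p2 ⅋ p2⊥))
      [⊗]  ⊢ p1, p1, (p1⊥ ⊗ p1⊥)
        [Ax]  ⊢ p1, p1⊥
        [Ax]  ⊢ p1, p1⊥
      [⅋]  ⊢ (p2 ⅋ p2⊥)
        [Ax]  ⊢ p2, p2⊥
    [Ax]  ⊢ p2, p2⊥

Result: YES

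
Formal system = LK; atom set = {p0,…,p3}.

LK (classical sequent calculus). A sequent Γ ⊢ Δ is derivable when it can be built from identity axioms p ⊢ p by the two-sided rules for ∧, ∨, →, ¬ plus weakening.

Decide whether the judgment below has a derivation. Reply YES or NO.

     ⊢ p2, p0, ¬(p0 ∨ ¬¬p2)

Derivation trace:
[¬R]  ⊢ p2, p0, ¬(p0 ∨ ¬¬p2)
  [∨L] (p0 ∨ ¬¬p2) ⊢ p2, p0
    [Ax] p0 ⊢ p0
    [¬L] ¬¬p2 ⊢ p2
      [¬R]  ⊢ p2, ¬p2
        [Ax] p2 ⊢ p2

Result: YES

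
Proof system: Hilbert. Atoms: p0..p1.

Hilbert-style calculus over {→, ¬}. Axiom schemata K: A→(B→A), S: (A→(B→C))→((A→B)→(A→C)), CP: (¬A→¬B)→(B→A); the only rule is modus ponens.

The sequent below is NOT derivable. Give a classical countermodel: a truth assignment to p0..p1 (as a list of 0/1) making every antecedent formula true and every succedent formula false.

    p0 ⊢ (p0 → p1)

Truth-table refutation:
  v=00: Γ:[p0=F] Δ:[(p0 → p1)=T] refutes=False
  v=01: Γ:[p0=F] Δ:[(p0 → p1)=T] refutes=False
  v=10: Γ:[p0=T] Δ:[(p0 → p1)=F] refutes=True  ← countermodel

Result: [1, 0]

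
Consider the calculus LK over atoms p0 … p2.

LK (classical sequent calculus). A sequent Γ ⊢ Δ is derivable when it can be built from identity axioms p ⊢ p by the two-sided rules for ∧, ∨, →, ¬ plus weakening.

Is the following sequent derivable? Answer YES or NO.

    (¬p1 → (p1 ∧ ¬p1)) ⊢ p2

Search for a countermodel by truth-table:
  v=000: Γ:[(¬p1 → (p1 ∧ ¬p1))=F] Δ:[p2=F] refutes=False
  v=001: Γ:[(¬p1 → (p1 ∧ ¬p1))=F] Δ:[p2=T] refutes=False
  v=010: Γ:[(¬p1 → (p1 ∧ ¬p1))=T] Δ:[p2=F] refutes=True  ← countermodel

Result: NO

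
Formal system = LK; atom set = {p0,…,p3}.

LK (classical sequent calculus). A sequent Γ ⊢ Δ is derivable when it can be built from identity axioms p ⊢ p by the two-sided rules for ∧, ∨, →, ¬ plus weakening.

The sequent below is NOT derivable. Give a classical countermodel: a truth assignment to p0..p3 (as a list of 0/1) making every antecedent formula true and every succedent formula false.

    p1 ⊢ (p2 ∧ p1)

Enumerate valuations to refute Γ ⊢ Δ:
  v=0000: Γ:[p1=F] Δ:[(p2 ∧ p1)=F] refutes=False
  v=0001: Γ:[p1=F] Δ:[(p2 ∧ p1)=F] refutes=False
  v=0010: Γ:[p1=F] Δ:[(p2 ∧ p1)=F] refutes=False
  v=0011: Γ:[p1=F] Δ:[(p2 ∧ p1)=F] refutes=False
  v=0100: Γ:[p1=T] Δ:[(p2 ∧ p1)=F] refutes=True  ← countermodel

Result: [0, 1, 0, 0]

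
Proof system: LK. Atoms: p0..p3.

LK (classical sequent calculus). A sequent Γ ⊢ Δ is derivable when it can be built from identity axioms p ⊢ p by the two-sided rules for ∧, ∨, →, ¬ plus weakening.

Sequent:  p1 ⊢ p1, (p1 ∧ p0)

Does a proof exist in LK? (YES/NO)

Derivation trace:
[∧R] p1 ⊢ p1, (p1 ∧ p0)
  [Ax] p1 ⊢ p1
  [WR] p1 ⊢ p1, p0
    [Ax] p1 ⊢ p1

Result: YES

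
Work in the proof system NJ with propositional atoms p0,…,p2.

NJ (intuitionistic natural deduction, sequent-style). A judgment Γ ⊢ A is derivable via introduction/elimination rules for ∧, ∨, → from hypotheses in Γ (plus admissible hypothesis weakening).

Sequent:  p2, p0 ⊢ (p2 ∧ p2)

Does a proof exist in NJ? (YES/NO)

Derivation trace:
[∧I] p2, p0 ⊢ (p2 ∧ p2)
  [Wk] p2, p0 ⊢ p2
    [Ax] p2 ⊢ p2
  [Ax] p2 ⊢ p2

Result: YES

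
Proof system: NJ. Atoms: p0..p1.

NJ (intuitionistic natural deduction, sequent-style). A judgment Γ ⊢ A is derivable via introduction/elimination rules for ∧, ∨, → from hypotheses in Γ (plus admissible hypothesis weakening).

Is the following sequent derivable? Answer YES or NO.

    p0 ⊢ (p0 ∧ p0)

Derivation trace:
[→E] p0 ⊢ (p0 ∧ p0)
  [→I]  ⊢ (p0 → (p0 ∧ p0))
    [∧I] p0 ⊢ (p0 ∧ p0)
      [Ax] p0 ⊢ p0
      [Ax] p0 ⊢ p0
  [Ax] p0 ⊢ p0

Result: YES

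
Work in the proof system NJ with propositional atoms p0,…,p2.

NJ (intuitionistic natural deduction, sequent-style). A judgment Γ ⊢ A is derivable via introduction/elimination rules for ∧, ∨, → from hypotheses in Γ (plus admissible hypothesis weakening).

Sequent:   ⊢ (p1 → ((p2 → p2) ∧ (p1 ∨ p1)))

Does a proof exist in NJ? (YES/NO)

Proof tree:
[→I]  ⊢ (p1 → ((p2 → p2) ∧ (p1 ∨ p1)))
  [∧I] p1 ⊢ ((p2 → p2) ∧ (p1 ∨ p1))
    [→I]  ⊢ (p2 → p2)
      [Ax] p2 ⊢ p2
    [∨I₁] p1 ⊢ (p1 ∨ p1)
      [Ax] p1 ⊢ p1

Result: YES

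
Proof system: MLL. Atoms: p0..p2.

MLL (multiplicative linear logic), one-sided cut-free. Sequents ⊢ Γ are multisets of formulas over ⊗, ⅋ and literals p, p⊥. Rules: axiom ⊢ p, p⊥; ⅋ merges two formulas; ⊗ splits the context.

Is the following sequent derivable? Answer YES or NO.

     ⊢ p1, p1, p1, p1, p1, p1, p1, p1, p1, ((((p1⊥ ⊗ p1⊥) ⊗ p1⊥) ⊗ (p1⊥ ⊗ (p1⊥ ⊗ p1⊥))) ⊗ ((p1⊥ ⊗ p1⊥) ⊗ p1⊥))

Derivation (root first):
[⊗]  ⊢ p1, p1, p1, p1, p1, p1, p1, p1, p1, ((((p1⊥ ⊗ p1⊥) ⊗ p1⊥) ⊗ (p1⊥ ⊗ (p1⊥ ⊗ p1⊥))) ⊗ ((p1⊥ ⊗ p1⊥) ⊗ p1⊥))
  [⊗]  ⊢ p1, p1, p1, p1, p1, p1, (((p1⊥ ⊗ p1⊥) ⊗ p1⊥) ⊗ (p1⊥ ⊗ (p1⊥ ⊗ p1⊥)))
    [⊗]  ⊢ p1, p1, p1, ((p1⊥ ⊗ p1⊥) ⊗ p1⊥)
      [⊗]  ⊢ p1, p1, (p1⊥ ⊗ p1⊥)
        [Ax]  ⊢ p1, p1⊥
        [Ax]  ⊢ p1, p1⊥
      [Ax]  ⊢ p1, p1⊥
    [⊗]  ⊢ p1, p1, p1, (p1⊥ ⊗ (p1⊥ ⊗ p1⊥))
      [Ax]  ⊢ p1, p1⊥
      [⊗]  ⊢ p1, p1, (p1⊥ ⊗ p1⊥)
        [Ax]  ⊢ p1, p1⊥
        [Ax]  ⊢ p1, p1⊥
  [⊗]  ⊢ p1, p1, p1, ((p1⊥ ⊗ p1⊥) ⊗ p1⊥)
    [⊗]  ⊢ p1, p1, (p1⊥ ⊗ p1⊥)
      [Ax]  ⊢ p1, p1⊥
      [Ax]  ⊢ p1, p1⊥
    [Ax]  ⊢ p1, p1⊥

Result: YES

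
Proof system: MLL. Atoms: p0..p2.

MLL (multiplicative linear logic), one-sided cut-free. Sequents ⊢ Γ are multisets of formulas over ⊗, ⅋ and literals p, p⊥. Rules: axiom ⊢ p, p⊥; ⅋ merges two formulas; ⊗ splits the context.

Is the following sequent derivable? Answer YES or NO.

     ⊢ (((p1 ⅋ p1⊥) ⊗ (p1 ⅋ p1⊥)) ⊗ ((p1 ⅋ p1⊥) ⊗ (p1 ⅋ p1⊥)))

Derivation (root first):
[⊗]  ⊢ (((p1 ⅋ p1⊥) ⊗ (p1 ⅋ p1⊥)) ⊗ ((p1 ⅋ p1⊥) ⊗ (p1 ⅋ p1⊥)))
  [⊗]  ⊢ ((p1 ⅋ p1⊥) ⊗ (p1 ⅋ p1⊥))
    [⅋]  ⊢ (p1 ⅋ p1⊥)
      [Ax]  ⊢ p1, p1⊥
    [⅋]  ⊢ (p1 ⅋ p1⊥)
      [Ax]  ⊢ p1, p1⊥
  [⊗]  ⊢ ((p1 ⅋ p1⊥) ⊗ (p1 ⅋ p1⊥))
    [⅋]  ⊢ (p1 ⅋ p1⊥)
      [Ax]  ⊢ p1, p1⊥
    [⅋]  ⊢ (p1 ⅋ p1⊥)
      [Ax]  ⊢ p1, p1⊥

Result: YES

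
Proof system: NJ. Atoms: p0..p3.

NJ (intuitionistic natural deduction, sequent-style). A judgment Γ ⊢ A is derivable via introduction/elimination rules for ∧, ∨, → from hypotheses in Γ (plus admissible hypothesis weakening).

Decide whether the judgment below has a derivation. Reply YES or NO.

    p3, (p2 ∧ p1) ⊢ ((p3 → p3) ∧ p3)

Derivation (root first):
[∧I] p3, (p2 ∧ p1) ⊢ ((p3 → p3) ∧ p3)
  [→I]  ⊢ (p3 → p3)
    [Ax] p3 ⊢ p3
  [Wk] p3, (p2 ∧ p1) ⊢ p3
    [Ax] p3 ⊢ p3

Result: YES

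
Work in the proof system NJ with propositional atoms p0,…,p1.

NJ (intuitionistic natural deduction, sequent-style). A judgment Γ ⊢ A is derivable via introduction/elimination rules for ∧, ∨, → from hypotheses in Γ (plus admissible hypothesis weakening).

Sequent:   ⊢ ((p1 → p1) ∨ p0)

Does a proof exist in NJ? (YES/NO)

Derivation (root first):
[∨I₁]  ⊢ ((p1 → p1) ∨ p0)
  [→I]  ⊢ (p1 → p1)
    [Ax] p1 ⊢ p1

Result: YES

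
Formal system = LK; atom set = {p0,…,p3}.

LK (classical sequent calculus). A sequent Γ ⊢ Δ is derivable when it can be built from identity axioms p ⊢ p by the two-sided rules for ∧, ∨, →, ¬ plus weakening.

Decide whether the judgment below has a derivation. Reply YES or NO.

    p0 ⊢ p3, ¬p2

Truth-table refutation:
  v=0000: Γ:[p0=F] Δ:[p3=F, ¬p2=T] refutes=False
  v=0001: Γ:[p0=F] Δ:[p3=T, ¬p2=T] refutes=False
  v=0010: Γ:[p0=F] Δ:[p3=F, ¬p2=F] refutes=False
  v=0011: Γ:[p0=F] Δ:[p3=T, ¬p2=F] refutes=False
  v=0100: Γ:[p0=F] Δ:[p3=F, ¬p2=T] refutes=False
  v=0101: Γ:[p0=F] Δ:[p3=T, ¬p2=T] refutes=False
  v=0110: Γ:[p0=F] Δ:[p3=F, ¬p2=F] refutes=False
  v=0111: Γ:[p0=F] Δ:[p3=T, ¬p2=F] refutes=False
  v=1000: Γ:[p0=T] Δ:[p3=F, ¬p2=T] refutes=False
  v=1001: Γ:[p0=T] Δ:[p3=T, ¬p2=T] refutes=False
  v=1010: Γ:[p0=T] Δ:[p3=F, ¬p2=F] refutes=True  ← countermodel

Result: NO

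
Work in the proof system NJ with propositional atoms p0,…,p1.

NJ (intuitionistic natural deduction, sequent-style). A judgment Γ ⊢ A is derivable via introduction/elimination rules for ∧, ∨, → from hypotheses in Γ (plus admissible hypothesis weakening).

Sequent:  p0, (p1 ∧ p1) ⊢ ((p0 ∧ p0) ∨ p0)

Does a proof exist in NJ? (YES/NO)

Proof tree:
[Wk] p0, (p1 ∧ p1) ⊢ ((p0 ∧ p0) ∨ p0)
  [∨I₁] p0 ⊢ ((p0 ∧ p0) ∨ p0)
    [∧I] p0 ⊢ (p0 ∧ p0)
      [Ax] p0 ⊢ p0
      [Ax] p0 ⊢ p0

Result: YES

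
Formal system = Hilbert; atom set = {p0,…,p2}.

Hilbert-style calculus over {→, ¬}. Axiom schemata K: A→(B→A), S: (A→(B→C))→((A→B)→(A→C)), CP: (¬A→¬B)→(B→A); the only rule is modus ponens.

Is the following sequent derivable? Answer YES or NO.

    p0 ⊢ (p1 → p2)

Enumerate valuations to refute Γ ⊢ Δ:
  v=000: Γ:[p0=F] Δ:[(p1 → p2)=T] refutes=False
  v=001: Γ:[p0=F] Δ:[(p1 → p2)=T] refutes=False
  v=010: Γ:[p0=F] Δ:[(p1 → p2)=F] refutes=False
  v=011: Γ:[p0=F] Δ:[(p1 → p2)=T] refutes=False
  v=100: Γ:[p0=T] Δ:[(p1 → p2)=T] refutes=False
  v=101: Γ:[p0=T] Δ:[(p1 → p2)=T] refutes=False
  v=110: Γ:[p0=T] Δ:[(p1 → p2)=F] refutes=True  ← countermodel

Result: NO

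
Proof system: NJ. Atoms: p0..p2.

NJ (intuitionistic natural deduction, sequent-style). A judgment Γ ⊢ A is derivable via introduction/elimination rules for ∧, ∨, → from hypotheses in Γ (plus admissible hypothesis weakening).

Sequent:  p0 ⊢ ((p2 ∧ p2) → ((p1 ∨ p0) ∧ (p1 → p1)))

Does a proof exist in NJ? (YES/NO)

Derivation trace:
[→I] p0 ⊢ ((p2 ∧ p2) → ((p1 ∨ p0) ∧ (p1 → p1)))
  [∧I] (p2 ∧ p2), p0 ⊢ ((p1 ∨ p0) ∧ (p1 → p1))
    [∨I₂] p0 ⊢ (p1 ∨ p0)
      [Ax] p0 ⊢ p0
    [Wk] (p2 ∧ p2) ⊢ (p1 → p1)
      [→I]  ⊢ (p1 → p1)
        [Ax] p1 ⊢ p1

Result: YES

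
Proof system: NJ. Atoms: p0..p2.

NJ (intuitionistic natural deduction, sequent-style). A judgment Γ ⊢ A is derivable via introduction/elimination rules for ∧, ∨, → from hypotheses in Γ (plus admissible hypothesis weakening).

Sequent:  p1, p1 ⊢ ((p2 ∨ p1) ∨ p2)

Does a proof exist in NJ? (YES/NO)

Derivation (root first):
[∨I₁] p1, p1 ⊢ ((p2 ∨ p1) ∨ p2)
  [∨I₂] p1, p1 ⊢ (p2 ∨ p1)
    [Wk] p1, p1 ⊢ p1
      [Ax] p1 ⊢ p1

Result: YES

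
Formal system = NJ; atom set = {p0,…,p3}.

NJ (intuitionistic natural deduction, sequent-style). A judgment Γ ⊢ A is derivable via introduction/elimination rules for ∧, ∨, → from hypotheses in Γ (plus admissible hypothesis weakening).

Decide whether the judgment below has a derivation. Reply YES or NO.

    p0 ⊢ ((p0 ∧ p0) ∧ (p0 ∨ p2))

Proof tree:
[∧I] p0 ⊢ ((p0 ∧ p0) ∧ (p0 ∨ p2))
  [∧I] p0 ⊢ (p0 ∧ p0)
    [Ax] p0 ⊢ p0
    [Ax] p0 ⊢ p0
  [∨I₁] p0 ⊢ (p0 ∨ p2)
    [Ax] p0 ⊢ p0

Result: YES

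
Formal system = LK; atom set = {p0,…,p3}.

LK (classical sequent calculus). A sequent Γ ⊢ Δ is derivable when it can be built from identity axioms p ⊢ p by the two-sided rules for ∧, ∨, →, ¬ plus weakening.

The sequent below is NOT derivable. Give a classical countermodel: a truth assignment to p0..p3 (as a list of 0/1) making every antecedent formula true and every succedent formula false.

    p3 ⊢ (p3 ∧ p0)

Enumerate valuations to refute Γ ⊢ Δ:
  v=0000: Γ:[p3=F] Δ:[(p3 ∧ p0)=F] refutes=False
  v=0001: Γ:[p3=T] Δ:[(p3 ∧ p0)=F] refutes=True  ← countermodel

Result: [0, 0, 0, 1]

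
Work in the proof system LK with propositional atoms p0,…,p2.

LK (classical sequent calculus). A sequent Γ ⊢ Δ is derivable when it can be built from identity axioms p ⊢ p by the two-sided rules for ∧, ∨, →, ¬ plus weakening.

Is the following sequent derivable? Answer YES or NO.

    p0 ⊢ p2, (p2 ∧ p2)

Search for a countermodel by truth-table:
  v=000: Γ:[p0=F] Δ:[p2=F, (p2 ∧ p2)=F] refutes=False
  v=001: Γ:[p0=F] Δ:[p2=T, (p2 ∧ p2)=T] refutes=False
  v=010: Γ:[p0=F] Δ:[p2=F, (p2 ∧ p2)=F] refutes=False
  v=011: Γ:[p0=F] Δ:[p2=T, (p2 ∧ p2)=T] refutes=False
  v=100: Γ:[p0=T] Δ:[p2=F, (p2 ∧ p2)=F] refutes=True  ← countermodel

Result: NO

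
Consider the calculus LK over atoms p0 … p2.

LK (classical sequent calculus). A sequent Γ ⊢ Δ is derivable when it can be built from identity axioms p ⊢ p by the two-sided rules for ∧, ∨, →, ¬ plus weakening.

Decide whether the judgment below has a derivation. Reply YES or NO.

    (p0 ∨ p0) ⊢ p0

Proof tree:
[∨L] (p0 ∨ p0) ⊢ p0
  [Ax] p0 ⊢ p0
  [WR] p0 ⊢ p0, p0
    [Ax] p0 ⊢ p0

Result: YES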